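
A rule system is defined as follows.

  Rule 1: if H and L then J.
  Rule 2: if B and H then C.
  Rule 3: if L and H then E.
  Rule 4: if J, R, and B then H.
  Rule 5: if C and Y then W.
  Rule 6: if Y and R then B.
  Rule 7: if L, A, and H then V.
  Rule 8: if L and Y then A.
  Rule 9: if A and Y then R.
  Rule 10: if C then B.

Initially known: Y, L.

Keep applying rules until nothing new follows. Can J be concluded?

J would need H and L (Rule 1), but H is never established.

No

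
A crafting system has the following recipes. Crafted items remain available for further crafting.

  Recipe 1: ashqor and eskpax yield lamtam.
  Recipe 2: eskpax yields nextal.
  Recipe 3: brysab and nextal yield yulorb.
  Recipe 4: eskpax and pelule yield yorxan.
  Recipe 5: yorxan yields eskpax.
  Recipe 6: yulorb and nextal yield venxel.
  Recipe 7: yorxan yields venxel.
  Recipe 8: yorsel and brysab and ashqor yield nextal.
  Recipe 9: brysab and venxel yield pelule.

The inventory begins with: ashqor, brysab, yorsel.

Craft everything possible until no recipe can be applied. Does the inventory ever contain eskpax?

No

eskpax would need yorxan (Recipe 5), but yorxan is never obtained.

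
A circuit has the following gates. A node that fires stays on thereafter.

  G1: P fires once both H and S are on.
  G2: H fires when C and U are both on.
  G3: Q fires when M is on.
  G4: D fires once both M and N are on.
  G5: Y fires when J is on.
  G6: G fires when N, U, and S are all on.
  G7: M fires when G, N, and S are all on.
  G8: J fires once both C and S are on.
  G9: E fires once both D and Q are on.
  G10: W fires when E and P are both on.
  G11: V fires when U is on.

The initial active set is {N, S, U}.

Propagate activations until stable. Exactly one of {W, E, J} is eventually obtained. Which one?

E

N, U, and S are on, so G fires (G6).
G, N, and S are on, so M fires (G7).
G4: M and N on → D on.
M is on, so Q fires (G3).
D and Q are on, so E fires (G9).
J would need C and S (G8), but C never turns on. W would need E and P (G10), but P never turns on.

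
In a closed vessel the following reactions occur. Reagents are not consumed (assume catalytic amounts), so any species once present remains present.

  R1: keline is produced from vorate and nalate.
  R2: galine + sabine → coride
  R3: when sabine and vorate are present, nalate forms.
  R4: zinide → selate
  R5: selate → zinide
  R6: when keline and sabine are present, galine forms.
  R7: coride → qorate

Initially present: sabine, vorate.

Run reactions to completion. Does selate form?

No

selate would need zinide (R4), but zinide never forms.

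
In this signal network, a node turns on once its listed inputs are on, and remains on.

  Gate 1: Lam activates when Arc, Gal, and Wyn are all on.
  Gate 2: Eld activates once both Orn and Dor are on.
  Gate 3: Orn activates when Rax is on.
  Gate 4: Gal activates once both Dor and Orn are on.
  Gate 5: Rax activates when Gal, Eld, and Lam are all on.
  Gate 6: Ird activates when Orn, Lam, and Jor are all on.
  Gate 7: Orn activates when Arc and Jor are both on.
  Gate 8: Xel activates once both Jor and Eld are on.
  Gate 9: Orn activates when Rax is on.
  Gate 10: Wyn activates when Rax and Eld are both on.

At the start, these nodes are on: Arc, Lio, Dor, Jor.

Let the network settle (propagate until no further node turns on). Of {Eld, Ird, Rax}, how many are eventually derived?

Gate 7: Arc and Jor on → Orn on.
Orn and Dor are on, so Eld activates (Gate 2).
Eld: reached.
Ird would need Orn, Lam, and Jor (Gate 6), but Lam never turns on.
Rax would need Gal, Eld, and Lam (Gate 5), but Lam never turns on.
Reached: Eld — 1 of the 3.

1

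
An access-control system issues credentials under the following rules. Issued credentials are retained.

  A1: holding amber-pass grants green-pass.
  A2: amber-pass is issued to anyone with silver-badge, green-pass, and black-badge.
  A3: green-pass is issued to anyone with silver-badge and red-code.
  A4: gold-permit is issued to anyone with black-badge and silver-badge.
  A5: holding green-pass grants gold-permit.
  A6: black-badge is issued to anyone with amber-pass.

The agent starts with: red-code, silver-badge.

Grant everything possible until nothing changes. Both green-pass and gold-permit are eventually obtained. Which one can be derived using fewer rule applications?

green-pass

green-pass: Holding silver-badge and red-code grants green-pass (A3). [1 rule application]
gold-permit: Holding silver-badge and red-code grants green-pass (A3). Holding green-pass grants gold-permit (A5). [2 rule applications]
green-pass needs fewer.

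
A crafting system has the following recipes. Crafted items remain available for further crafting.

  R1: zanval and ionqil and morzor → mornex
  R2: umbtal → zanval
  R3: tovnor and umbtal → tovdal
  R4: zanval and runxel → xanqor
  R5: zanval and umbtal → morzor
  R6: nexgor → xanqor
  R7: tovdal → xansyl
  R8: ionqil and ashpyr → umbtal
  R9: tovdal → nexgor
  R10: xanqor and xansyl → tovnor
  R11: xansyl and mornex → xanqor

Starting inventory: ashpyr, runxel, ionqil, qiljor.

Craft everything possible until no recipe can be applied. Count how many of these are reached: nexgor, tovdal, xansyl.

nexgor would need tovdal (R9), but tovdal is never obtained.
tovdal would need tovnor and umbtal (R3), but tovnor is never obtained.
xansyl would need tovdal (R7), but tovdal is never obtained.
None of the 3 are reached.

0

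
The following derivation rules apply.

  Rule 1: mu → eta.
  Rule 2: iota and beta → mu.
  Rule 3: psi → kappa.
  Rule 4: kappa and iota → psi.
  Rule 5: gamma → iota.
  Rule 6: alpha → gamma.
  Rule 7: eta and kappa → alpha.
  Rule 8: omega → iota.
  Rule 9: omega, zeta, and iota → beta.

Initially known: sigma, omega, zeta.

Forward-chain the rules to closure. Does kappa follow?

No

kappa would need psi (Rule 3), but psi is never established.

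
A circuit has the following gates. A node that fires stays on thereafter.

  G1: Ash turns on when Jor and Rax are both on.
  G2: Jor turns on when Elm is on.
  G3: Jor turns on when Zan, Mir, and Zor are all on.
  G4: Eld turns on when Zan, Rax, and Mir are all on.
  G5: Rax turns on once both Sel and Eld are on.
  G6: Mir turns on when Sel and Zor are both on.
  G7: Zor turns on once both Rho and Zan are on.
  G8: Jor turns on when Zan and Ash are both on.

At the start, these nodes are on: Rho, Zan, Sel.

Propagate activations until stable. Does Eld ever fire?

No

Eld would need Zan, Rax, and Mir (G4), but Rax never turns on.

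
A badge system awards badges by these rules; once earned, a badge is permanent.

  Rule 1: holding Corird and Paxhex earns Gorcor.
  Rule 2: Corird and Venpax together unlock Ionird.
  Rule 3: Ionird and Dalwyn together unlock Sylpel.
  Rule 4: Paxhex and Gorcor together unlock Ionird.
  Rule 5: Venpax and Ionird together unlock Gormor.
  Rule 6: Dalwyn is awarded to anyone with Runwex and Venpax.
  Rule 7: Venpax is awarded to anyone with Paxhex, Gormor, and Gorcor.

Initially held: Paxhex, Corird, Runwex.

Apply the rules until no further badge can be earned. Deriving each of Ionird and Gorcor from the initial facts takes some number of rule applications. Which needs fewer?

Gorcor

Gorcor: With Corird and Paxhex, Gorcor is earned (Rule 1). [1 rule application]
Ionird: With Corird and Paxhex, Gorcor is earned (Rule 1). With Paxhex and Gorcor, Ionird is earned (Rule 4). [2 rule applications]
Gorcor needs fewer.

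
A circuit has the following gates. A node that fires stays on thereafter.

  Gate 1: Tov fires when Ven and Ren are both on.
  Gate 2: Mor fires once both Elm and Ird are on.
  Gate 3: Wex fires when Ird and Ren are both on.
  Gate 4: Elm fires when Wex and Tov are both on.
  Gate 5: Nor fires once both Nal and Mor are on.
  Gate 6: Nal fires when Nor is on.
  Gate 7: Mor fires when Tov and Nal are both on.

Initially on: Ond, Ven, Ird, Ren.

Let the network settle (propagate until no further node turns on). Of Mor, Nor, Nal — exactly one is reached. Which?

Mor

Ven and Ren are on, so Tov fires (Gate 1).
Gate 3: Ird and Ren on → Wex on.
Gate 4: Wex and Tov on → Elm on.
Elm and Ird are on, so Mor fires (Gate 2).
Nal would need Nor (Gate 6), but Nor never turns on. Nor would need Nal and Mor (Gate 5), but Nal never turns on.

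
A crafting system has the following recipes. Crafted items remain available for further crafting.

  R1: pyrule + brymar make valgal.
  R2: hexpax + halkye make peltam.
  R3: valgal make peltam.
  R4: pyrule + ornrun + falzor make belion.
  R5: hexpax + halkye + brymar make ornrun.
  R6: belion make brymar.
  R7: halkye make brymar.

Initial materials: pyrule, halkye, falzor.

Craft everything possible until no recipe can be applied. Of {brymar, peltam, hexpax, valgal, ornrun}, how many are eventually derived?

3

halkye → brymar (R7).
Using R1, pyrule and brymar make valgal.
valgal → peltam (R3).
brymar: reached.
peltam: reached.
No rule produces hexpax, and it is not given.
valgal: reached.
ornrun would need hexpax, halkye, and brymar (R5), but hexpax is never obtained.
Reached: brymar, peltam, and valgal — 3 of the 5.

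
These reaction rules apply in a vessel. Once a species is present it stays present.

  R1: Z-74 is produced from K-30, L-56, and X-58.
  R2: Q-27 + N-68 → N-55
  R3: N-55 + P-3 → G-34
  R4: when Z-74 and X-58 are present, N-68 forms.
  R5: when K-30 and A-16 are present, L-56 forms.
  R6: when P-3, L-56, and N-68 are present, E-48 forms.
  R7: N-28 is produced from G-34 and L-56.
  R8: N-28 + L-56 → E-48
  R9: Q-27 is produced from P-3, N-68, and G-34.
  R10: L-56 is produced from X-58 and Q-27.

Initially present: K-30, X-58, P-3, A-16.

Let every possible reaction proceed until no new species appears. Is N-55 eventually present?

No

N-55 would need Q-27 and N-68 (R2), but Q-27 never forms.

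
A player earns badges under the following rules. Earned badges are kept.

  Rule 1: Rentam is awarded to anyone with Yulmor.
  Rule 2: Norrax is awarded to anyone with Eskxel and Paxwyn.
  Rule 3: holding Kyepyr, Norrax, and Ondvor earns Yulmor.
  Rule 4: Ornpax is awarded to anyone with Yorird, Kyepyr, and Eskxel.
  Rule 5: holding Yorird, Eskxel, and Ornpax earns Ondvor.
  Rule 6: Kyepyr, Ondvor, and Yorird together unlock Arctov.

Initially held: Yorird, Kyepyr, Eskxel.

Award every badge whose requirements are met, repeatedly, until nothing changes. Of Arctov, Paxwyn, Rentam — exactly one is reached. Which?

Arctov

With Yorird, Kyepyr, and Eskxel, Ornpax is earned (Rule 4).
With Yorird, Eskxel, and Ornpax, Ondvor is earned (Rule 5).
With Kyepyr, Ondvor, and Yorird, Arctov is earned (Rule 6).
Rentam would need Yulmor (Rule 1), but Yulmor is never earned. No rule produces Paxwyn, and it is not given.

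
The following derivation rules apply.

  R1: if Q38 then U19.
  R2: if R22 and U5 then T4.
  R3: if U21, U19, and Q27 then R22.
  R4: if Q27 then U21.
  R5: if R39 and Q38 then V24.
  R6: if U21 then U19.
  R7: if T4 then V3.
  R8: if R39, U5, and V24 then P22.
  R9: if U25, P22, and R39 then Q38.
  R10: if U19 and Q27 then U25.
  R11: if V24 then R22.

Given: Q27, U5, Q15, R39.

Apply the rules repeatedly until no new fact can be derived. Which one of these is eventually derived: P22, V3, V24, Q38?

V3

From Q27, R4 gives U21.
From U21, R6 gives U19.
U21, U19, and Q27 hold, so R22 follows (R3).
R22 and U5 hold, so T4 follows (R2).
From T4, R7 gives V3.
P22 would need R39, U5, and V24 (R8), but V24 is never established. V24 would need R39 and Q38 (R5), but Q38 is never established. Q38 would need U25, P22, and R39 (R9), but P22 is never established.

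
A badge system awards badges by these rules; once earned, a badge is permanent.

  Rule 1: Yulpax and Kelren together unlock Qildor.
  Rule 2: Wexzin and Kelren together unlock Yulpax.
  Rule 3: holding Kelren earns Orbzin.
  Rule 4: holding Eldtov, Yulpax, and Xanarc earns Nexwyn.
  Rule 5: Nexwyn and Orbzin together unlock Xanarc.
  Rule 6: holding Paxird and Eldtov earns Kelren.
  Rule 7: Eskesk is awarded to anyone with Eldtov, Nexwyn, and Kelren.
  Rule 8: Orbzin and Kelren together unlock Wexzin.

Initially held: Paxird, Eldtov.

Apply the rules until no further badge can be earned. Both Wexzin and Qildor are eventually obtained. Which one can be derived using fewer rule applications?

Wexzin

Wexzin: With Paxird and Eldtov, Kelren is earned (Rule 6). With Kelren, Orbzin is earned (Rule 3). With Orbzin and Kelren, Wexzin is earned (Rule 8). [3 rule applications]
Qildor: With Paxird and Eldtov, Kelren is earned (Rule 6). With Kelren, Orbzin is earned (Rule 3). With Orbzin and Kelren, Wexzin is earned (Rule 8). With Wexzin and Kelren, Yulpax is earned (Rule 2). With Yulpax and Kelren, Qildor is earned (Rule 1). [5 rule applications]
Wexzin needs fewer.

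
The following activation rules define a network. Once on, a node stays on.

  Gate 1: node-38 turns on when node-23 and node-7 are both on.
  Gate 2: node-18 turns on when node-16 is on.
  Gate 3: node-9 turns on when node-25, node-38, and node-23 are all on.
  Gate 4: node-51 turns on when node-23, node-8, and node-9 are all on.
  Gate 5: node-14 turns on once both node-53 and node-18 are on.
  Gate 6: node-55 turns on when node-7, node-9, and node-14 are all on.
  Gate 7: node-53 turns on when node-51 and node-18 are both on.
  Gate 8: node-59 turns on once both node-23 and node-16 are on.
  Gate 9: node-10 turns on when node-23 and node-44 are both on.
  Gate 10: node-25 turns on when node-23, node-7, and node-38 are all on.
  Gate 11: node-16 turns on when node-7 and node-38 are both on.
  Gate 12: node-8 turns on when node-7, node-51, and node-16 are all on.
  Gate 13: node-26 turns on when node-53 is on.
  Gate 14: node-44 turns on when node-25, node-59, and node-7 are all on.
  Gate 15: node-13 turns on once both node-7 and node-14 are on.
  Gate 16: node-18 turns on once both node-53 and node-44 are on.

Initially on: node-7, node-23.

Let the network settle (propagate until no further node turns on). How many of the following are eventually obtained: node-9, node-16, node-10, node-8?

Gate 1: node-23 and node-7 on → node-38 on.
Gate 10: node-23, node-7, and node-38 on → node-25 on.
node-7 and node-38 are on, so node-16 turns on (Gate 11).
Gate 3: node-25, node-38, and node-23 on → node-9 on.
node-23 and node-16 are on, so node-59 turns on (Gate 8).
Gate 14: node-25, node-59, and node-7 on → node-44 on.
node-23 and node-44 are on, so node-10 turns on (Gate 9).
node-9: reached.
node-16: reached.
node-10: reached.
node-8 would need node-7, node-51, and node-16 (Gate 12), but node-51 never turns on.
Reached: node-9, node-16, and node-10 — 3 of the 4.

3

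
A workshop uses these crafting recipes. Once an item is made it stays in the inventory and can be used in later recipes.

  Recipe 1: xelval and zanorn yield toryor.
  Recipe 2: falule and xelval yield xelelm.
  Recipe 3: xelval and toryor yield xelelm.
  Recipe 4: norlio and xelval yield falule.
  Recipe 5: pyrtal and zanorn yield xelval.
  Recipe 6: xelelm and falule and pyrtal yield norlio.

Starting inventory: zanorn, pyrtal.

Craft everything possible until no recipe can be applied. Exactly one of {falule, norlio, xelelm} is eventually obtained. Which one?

Using Recipe 5, pyrtal and zanorn make xelval.
Using Recipe 1, xelval and zanorn make toryor.
Using Recipe 3, xelval and toryor make xelelm.
falule would need norlio and xelval (Recipe 4), but norlio is never obtained. norlio would need xelelm, falule, and pyrtal (Recipe 6), but falule is never obtained.

xelelm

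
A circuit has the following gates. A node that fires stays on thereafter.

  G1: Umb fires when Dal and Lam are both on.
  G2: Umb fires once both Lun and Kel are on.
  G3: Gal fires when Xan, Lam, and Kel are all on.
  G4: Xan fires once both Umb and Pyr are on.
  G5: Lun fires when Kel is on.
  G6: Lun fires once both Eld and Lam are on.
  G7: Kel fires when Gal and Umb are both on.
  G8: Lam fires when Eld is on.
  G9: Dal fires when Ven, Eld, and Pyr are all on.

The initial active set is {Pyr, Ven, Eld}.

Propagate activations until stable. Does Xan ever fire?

Eld is on, so Lam fires (G8).
G9: Ven, Eld, and Pyr on → Dal on.
G1: Dal and Lam on → Umb on.
Umb and Pyr are on, so Xan fires (G4).

Yes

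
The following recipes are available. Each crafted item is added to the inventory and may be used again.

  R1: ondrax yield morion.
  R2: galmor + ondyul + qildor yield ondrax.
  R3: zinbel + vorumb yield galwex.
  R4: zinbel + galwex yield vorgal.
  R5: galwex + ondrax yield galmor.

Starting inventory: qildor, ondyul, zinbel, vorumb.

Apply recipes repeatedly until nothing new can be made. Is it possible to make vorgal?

zinbel + vorumb → galwex (R3).
Using R4, zinbel and galwex make vorgal.

Yes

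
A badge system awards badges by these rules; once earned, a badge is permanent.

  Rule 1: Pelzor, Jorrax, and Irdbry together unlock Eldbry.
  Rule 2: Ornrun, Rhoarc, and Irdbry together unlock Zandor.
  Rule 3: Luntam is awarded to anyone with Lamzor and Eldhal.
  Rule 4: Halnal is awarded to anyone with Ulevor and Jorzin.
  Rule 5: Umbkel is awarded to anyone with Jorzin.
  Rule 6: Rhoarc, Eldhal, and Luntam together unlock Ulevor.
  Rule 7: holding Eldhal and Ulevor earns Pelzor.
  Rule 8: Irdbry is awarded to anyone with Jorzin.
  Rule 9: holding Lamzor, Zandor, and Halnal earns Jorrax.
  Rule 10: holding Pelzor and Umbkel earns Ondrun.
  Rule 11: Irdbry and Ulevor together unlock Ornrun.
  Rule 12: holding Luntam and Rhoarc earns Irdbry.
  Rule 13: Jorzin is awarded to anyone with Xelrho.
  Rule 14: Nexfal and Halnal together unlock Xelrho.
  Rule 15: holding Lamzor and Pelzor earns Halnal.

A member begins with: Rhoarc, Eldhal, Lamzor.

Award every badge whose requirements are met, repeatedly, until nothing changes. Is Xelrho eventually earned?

Xelrho would need Nexfal and Halnal (Rule 14), but Nexfal is never earned.

No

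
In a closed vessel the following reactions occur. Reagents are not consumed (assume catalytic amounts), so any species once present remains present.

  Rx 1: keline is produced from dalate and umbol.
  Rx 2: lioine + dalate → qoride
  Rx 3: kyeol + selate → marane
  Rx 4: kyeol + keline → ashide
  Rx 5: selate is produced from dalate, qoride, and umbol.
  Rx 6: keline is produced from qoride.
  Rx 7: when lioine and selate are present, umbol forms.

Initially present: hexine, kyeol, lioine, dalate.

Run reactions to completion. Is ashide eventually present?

Yes

lioine and dalate present → qoride forms (Rx 2).
qoride present → keline forms (Rx 6).
kyeol and keline present → ashide forms (Rx 4).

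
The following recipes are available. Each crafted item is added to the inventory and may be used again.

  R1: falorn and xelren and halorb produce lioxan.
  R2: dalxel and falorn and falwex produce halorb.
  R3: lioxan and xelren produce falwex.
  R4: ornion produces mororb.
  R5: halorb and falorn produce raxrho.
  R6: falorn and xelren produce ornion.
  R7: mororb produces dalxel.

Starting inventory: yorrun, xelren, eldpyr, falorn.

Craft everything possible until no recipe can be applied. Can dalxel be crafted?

Using R6, falorn and xelren make ornion.
ornion → mororb (R4).
mororb → dalxel (R7).

Yes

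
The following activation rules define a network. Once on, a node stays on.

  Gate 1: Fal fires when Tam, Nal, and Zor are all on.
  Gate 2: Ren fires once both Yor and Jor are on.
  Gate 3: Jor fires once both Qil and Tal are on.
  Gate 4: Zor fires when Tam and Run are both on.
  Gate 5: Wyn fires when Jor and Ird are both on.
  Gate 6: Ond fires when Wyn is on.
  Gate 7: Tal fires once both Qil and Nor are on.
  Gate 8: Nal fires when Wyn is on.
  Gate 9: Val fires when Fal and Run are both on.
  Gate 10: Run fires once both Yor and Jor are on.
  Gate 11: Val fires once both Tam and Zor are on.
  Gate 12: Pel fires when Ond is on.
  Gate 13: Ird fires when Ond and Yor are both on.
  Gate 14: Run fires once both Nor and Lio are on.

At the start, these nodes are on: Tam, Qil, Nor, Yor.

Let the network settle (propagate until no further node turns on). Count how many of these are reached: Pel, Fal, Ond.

0

Pel would need Ond (Gate 12), but Ond never turns on.
Fal would need Tam, Nal, and Zor (Gate 1), but Nal never turns on.
Ond would need Wyn (Gate 6), but Wyn never turns on.
None of the 3 are reached.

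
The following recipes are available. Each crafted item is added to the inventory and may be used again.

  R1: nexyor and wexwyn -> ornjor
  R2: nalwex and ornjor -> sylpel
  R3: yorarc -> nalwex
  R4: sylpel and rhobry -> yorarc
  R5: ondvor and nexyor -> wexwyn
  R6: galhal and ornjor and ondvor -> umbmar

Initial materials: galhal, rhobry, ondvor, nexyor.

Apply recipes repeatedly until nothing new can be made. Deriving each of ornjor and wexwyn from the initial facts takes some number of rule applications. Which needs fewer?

wexwyn

wexwyn: Using R5, ondvor and nexyor make wexwyn. [1 rule application]
ornjor: ondvor and nexyor -> wexwyn (R5). nexyor and wexwyn -> ornjor (R1). [2 rule applications]
wexwyn needs fewer.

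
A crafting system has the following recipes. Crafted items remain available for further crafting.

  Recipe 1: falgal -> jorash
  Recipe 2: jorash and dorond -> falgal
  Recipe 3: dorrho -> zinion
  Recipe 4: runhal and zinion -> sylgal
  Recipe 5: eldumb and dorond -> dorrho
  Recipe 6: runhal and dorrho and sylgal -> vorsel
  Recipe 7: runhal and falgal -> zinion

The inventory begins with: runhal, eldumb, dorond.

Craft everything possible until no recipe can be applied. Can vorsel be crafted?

Yes

Using Recipe 5, eldumb and dorond make dorrho.
Using Recipe 3, dorrho makes zinion.
Using Recipe 4, runhal and zinion make sylgal.
Using Recipe 6, runhal, dorrho, and sylgal make vorsel.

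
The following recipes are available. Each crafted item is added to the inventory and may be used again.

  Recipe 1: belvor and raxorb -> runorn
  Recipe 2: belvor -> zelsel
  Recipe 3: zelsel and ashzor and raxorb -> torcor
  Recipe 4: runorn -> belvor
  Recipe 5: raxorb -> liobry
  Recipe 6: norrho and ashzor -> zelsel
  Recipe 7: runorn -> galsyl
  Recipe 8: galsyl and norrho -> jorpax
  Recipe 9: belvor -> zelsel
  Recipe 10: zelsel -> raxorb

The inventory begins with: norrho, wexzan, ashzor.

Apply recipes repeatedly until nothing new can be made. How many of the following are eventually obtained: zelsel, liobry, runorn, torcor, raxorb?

4

Using Recipe 6, norrho and ashzor make zelsel.
Using Recipe 10, zelsel makes raxorb.
zelsel and ashzor and raxorb -> torcor (Recipe 3).
Using Recipe 5, raxorb makes liobry.
zelsel: reached.
liobry: reached.
runorn would need belvor and raxorb (Recipe 1), but belvor is never obtained.
torcor: reached.
raxorb: reached.
Reached: zelsel, liobry, torcor, and raxorb — 4 of the 5.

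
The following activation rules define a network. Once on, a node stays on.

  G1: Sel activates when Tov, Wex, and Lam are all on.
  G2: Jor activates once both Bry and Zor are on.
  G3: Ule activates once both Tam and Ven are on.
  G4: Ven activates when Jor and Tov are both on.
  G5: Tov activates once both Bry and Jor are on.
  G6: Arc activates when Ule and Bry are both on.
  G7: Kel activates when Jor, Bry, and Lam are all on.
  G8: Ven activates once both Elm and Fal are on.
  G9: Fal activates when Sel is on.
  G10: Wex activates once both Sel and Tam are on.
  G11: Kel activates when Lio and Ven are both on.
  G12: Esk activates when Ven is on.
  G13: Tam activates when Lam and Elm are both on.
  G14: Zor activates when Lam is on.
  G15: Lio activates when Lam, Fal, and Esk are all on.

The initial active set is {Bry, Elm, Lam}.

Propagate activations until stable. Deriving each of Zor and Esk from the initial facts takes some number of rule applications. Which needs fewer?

Zor

Zor: Lam is on, so Zor activates (G14). [1 rule application]
Esk: Lam is on, so Zor activates (G14). G2: Bry and Zor on → Jor on. G5: Bry and Jor on → Tov on. Jor and Tov are on, so Ven activates (G4). Ven is on, so Esk activates (G12). [5 rule applications]
Zor needs fewer.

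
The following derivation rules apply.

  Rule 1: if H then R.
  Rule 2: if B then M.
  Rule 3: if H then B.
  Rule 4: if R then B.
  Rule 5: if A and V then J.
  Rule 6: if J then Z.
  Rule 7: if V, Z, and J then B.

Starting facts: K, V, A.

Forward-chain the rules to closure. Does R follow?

No

R would need H (Rule 1), but H is never established.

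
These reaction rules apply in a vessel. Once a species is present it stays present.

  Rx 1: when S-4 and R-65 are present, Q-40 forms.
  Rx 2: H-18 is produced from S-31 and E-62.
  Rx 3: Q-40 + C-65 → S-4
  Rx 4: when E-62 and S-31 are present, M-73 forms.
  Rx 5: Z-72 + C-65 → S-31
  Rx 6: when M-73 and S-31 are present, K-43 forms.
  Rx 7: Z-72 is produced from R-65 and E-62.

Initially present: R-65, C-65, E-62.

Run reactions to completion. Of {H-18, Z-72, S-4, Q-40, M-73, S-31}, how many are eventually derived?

R-65 and E-62 present → Z-72 forms (Rx 7).
Z-72 and C-65 present → S-31 forms (Rx 5).
S-31 and E-62 present → H-18 forms (Rx 2).
E-62 and S-31 present → M-73 forms (Rx 4).
H-18: reached.
Z-72: reached.
S-4 would need Q-40 and C-65 (Rx 3), but Q-40 never forms.
Q-40 would need S-4 and R-65 (Rx 1), but S-4 never forms.
M-73: reached.
S-31: reached.
Reached: H-18, Z-72, M-73, and S-31 — 4 of the 6.

4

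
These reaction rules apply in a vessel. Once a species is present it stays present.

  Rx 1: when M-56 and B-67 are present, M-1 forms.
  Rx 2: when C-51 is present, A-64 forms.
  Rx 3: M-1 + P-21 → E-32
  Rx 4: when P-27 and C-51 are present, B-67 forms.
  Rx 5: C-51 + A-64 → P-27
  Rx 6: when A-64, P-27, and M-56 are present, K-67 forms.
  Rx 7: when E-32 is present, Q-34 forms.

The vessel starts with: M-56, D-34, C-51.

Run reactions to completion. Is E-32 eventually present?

No

E-32 would need M-1 and P-21 (Rx 3), but P-21 never forms.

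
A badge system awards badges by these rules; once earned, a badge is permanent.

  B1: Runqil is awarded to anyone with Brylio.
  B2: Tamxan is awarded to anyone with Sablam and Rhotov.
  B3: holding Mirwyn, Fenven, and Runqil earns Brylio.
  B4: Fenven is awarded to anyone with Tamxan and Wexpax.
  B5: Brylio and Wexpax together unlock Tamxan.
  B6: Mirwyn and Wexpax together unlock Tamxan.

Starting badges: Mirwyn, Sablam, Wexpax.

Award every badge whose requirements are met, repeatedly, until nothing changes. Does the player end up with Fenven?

With Mirwyn and Wexpax, Tamxan is earned (B6).
With Tamxan and Wexpax, Fenven is earned (B4).

Yes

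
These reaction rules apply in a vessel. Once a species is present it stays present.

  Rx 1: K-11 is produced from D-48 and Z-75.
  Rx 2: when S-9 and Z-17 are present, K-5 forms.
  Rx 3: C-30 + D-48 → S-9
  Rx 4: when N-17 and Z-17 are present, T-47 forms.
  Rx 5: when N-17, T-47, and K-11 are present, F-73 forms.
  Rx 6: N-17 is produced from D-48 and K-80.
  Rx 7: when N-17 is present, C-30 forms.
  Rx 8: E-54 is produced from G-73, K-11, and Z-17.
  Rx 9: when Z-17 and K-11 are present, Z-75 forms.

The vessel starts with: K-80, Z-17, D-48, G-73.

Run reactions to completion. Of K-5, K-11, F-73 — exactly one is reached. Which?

D-48 and K-80 present → N-17 forms (Rx 6).
N-17 present → C-30 forms (Rx 7).
C-30 and D-48 present → S-9 forms (Rx 3).
S-9 and Z-17 present → K-5 forms (Rx 2).
K-11 would need D-48 and Z-75 (Rx 1), but Z-75 never forms. F-73 would need N-17, T-47, and K-11 (Rx 5), but K-11 never forms.

K-5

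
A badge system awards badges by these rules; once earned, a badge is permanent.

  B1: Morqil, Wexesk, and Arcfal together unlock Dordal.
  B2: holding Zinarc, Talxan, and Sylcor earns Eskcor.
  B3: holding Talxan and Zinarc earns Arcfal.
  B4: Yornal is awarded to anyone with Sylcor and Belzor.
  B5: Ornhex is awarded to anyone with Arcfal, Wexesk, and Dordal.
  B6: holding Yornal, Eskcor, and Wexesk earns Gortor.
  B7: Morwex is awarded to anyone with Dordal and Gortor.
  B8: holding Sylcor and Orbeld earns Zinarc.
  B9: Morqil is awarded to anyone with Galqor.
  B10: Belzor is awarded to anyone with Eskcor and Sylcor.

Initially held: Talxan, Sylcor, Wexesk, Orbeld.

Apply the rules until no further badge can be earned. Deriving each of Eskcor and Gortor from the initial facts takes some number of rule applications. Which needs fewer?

Eskcor: With Sylcor and Orbeld, Zinarc is earned (B8). With Zinarc, Talxan, and Sylcor, Eskcor is earned (B2). [2 rule applications]
Gortor: With Sylcor and Orbeld, Zinarc is earned (B8). With Zinarc, Talxan, and Sylcor, Eskcor is earned (B2). With Eskcor and Sylcor, Belzor is earned (B10). With Sylcor and Belzor, Yornal is earned (B4). With Yornal, Eskcor, and Wexesk, Gortor is earned (B6). [5 rule applications]
Eskcor needs fewer.

Eskcor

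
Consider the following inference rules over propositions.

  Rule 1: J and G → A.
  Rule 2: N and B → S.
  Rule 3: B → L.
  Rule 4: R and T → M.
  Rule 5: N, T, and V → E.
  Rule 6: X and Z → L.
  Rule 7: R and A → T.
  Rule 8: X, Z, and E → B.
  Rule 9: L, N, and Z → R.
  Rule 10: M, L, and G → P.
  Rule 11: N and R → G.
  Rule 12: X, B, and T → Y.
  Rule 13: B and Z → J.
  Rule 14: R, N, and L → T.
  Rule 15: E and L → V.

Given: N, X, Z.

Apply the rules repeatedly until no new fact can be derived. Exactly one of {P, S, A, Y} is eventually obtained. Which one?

P

X and Z hold, so L follows (Rule 6).
From L, N, and Z, Rule 9 gives R.
R, N, and L hold, so T follows (Rule 14).
N and R hold, so G follows (Rule 11).
From R and T, Rule 4 gives M.
From M, L, and G, Rule 10 gives P.
A would need J and G (Rule 1), but J is never established. Y would need X, B, and T (Rule 12), but B is never established. S would need N and B (Rule 2), but B is never established.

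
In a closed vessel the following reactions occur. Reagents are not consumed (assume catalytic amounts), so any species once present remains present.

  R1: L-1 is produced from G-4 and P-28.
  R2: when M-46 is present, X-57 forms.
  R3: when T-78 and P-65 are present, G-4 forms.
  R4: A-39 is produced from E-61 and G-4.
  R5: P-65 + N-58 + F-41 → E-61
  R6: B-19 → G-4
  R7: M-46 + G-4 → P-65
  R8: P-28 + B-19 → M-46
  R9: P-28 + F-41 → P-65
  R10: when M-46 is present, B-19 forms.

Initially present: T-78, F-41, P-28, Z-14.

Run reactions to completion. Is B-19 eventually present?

No

B-19 would need M-46 (R10), but M-46 never forms.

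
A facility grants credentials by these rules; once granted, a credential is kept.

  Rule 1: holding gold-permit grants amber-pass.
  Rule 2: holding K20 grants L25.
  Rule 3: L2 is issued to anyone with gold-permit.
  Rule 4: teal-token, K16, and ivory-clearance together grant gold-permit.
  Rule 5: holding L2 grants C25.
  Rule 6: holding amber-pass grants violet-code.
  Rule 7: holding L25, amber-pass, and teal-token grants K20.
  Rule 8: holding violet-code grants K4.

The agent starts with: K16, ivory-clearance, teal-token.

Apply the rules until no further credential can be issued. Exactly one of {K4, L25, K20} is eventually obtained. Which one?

K4

Holding teal-token, K16, and ivory-clearance grants gold-permit (Rule 4).
Holding gold-permit grants amber-pass (Rule 1).
Holding amber-pass grants violet-code (Rule 6).
Holding violet-code grants K4 (Rule 8).
K20 would need L25, amber-pass, and teal-token (Rule 7), but L25 is never granted. L25 would need K20 (Rule 2), but K20 is never granted.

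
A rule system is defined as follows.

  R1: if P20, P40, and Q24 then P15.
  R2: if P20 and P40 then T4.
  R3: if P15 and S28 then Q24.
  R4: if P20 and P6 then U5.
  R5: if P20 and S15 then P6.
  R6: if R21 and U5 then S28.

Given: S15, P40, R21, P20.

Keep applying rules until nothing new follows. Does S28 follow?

Yes

P20 and S15 hold, so P6 follows (R5).
From P20 and P6, R4 gives U5.
R21 and U5 hold, so S28 follows (R6).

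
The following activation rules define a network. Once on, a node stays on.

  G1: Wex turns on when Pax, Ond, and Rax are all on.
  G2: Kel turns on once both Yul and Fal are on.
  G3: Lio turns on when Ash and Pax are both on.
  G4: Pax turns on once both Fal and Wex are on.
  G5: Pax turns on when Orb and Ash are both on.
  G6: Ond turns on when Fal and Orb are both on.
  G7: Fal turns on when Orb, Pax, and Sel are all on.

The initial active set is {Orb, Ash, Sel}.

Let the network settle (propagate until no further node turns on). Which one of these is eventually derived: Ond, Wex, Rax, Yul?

Ond

Orb and Ash are on, so Pax turns on (G5).
Orb, Pax, and Sel are on, so Fal turns on (G7).
G6: Fal and Orb on → Ond on.
No rule produces Rax, and it is not given. Wex would need Pax, Ond, and Rax (G1), but Rax never turns on. No rule produces Yul, and it is not given.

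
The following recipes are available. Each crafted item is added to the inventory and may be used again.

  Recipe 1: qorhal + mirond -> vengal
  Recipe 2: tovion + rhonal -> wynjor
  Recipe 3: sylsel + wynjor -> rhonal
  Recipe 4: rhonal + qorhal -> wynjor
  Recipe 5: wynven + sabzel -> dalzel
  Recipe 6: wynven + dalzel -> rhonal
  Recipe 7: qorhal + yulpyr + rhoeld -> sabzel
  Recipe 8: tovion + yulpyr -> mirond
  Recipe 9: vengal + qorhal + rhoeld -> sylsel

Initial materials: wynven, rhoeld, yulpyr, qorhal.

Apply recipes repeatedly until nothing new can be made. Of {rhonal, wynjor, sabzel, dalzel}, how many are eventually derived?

Using Recipe 7, qorhal, yulpyr, and rhoeld make sabzel.
Using Recipe 5, wynven and sabzel make dalzel.
Using Recipe 6, wynven and dalzel make rhonal.
rhonal + qorhal -> wynjor (Recipe 4).
rhonal: reached.
wynjor: reached.
sabzel: reached.
dalzel: reached.
All 4 are reached.

4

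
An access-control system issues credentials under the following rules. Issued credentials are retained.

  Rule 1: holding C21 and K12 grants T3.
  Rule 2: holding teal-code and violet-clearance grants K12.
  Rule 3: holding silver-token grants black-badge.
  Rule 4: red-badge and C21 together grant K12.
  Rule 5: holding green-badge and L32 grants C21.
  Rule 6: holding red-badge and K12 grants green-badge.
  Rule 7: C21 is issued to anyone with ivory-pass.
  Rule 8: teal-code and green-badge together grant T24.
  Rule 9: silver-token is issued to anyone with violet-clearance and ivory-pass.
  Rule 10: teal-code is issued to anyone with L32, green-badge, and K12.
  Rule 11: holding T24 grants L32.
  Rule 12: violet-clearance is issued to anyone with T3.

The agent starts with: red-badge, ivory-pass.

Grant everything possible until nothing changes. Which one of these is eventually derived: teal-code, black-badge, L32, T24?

black-badge

Holding ivory-pass grants C21 (Rule 7).
Holding red-badge and C21 grants K12 (Rule 4).
Holding C21 and K12 grants T3 (Rule 1).
Holding T3 grants violet-clearance (Rule 12).
Holding violet-clearance and ivory-pass grants silver-token (Rule 9).
Holding silver-token grants black-badge (Rule 3).
teal-code would need L32, green-badge, and K12 (Rule 10), but L32 is never granted. T24 would need teal-code and green-badge (Rule 8), but teal-code is never granted. L32 would need T24 (Rule 11), but T24 is never granted.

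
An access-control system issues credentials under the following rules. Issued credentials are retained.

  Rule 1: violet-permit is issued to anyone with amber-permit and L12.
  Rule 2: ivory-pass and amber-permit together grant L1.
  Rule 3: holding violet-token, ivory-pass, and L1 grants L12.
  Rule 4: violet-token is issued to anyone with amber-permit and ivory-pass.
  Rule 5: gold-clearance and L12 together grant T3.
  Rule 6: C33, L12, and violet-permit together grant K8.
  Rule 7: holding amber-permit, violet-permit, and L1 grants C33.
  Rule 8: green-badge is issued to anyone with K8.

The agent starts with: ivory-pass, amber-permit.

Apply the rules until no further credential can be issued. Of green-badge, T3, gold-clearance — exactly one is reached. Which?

green-badge

Holding amber-permit and ivory-pass grants violet-token (Rule 4).
Holding ivory-pass and amber-permit grants L1 (Rule 2).
Holding violet-token, ivory-pass, and L1 grants L12 (Rule 3).
Holding amber-permit and L12 grants violet-permit (Rule 1).
Holding amber-permit, violet-permit, and L1 grants C33 (Rule 7).
Holding C33, L12, and violet-permit grants K8 (Rule 6).
Holding K8 grants green-badge (Rule 8).
T3 would need gold-clearance and L12 (Rule 5), but gold-clearance is never granted. No rule produces gold-clearance, and it is not given.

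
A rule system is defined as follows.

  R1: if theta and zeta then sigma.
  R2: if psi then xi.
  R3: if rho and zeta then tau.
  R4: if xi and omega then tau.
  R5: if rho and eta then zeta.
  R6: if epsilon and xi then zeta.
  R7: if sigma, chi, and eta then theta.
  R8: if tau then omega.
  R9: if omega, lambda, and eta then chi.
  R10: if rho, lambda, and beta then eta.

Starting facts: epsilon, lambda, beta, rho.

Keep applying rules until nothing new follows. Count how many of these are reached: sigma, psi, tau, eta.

From rho, lambda, and beta, R10 gives eta.
rho and eta hold, so zeta follows (R5).
From rho and zeta, R3 gives tau.
sigma would need theta and zeta (R1), but theta is never established.
No rule produces psi, and it is not given.
tau: reached.
eta: reached.
Reached: tau and eta — 2 of the 4.

2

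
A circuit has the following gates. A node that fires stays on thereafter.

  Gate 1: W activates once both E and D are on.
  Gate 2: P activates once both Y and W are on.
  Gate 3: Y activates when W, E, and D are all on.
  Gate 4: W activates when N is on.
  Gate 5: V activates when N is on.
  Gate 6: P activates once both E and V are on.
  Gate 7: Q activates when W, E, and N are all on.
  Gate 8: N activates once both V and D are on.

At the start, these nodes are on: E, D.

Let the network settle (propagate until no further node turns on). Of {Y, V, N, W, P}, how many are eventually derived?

3

E and D are on, so W activates (Gate 1).
W, E, and D are on, so Y activates (Gate 3).
Gate 2: Y and W on → P on.
Y: reached.
V would need N (Gate 5), but N never turns on.
N would need V and D (Gate 8), but V never turns on.
W: reached.
P: reached.
Reached: Y, W, and P — 3 of the 5.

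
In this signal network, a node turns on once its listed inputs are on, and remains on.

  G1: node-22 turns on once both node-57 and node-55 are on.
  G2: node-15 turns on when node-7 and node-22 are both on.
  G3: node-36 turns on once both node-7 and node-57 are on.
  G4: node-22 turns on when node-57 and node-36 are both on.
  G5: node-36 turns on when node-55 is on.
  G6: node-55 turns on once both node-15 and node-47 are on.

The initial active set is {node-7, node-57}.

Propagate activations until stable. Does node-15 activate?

Yes

G3: node-7 and node-57 on → node-36 on.
node-57 and node-36 are on, so node-22 turns on (G4).
node-7 and node-22 are on, so node-15 turns on (G2).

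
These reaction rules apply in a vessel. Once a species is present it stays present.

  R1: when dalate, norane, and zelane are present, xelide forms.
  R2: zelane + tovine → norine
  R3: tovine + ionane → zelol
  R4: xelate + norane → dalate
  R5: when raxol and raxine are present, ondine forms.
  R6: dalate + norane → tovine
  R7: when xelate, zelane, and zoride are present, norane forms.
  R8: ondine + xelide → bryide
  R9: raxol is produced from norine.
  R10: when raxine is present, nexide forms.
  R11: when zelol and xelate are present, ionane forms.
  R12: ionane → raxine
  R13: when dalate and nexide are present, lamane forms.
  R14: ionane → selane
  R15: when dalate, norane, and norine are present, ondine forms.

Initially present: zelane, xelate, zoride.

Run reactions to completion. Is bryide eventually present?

Yes

xelate, zelane, and zoride present → norane forms (R7).
xelate and norane present → dalate forms (R4).
dalate, norane, and zelane present → xelide forms (R1).
dalate and norane present → tovine forms (R6).
zelane and tovine present → norine forms (R2).
dalate, norane, and norine present → ondine forms (R15).
ondine and xelide present → bryide forms (R8).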